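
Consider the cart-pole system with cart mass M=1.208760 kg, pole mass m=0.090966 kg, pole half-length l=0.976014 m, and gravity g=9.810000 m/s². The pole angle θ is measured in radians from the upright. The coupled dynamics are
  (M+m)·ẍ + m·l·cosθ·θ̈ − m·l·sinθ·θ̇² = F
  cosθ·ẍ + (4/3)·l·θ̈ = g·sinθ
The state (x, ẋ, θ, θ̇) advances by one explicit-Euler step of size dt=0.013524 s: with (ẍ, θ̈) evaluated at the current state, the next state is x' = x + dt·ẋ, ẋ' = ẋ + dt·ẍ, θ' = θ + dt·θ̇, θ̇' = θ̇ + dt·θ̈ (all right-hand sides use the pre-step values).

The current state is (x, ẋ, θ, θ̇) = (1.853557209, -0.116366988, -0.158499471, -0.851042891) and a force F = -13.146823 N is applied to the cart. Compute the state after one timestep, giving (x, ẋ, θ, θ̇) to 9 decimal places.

(1.851983462, -0.259510033, -0.170008975, -0.758517179)

sinθ=-0.157836665, cosθ=0.987465233
temp = (F + m·l·θ̇²·sinθ)/(M+m) = (-13.146823 + -0.010149530)/1.299726 = -10.122881692
θ̈ = (g·sinθ − cosθ·temp)/(l·(4/3 − m·cos²θ/(M+m))) = 6.841593605
ẍ = temp − m·l·θ̈·cosθ/(M+m) = -10.584371831
Euler: x'=1.853557209+0.013524·-0.116366988=1.851983462, ẋ'=-0.116366988+0.013524·-10.584371831=-0.259510033
       θ'=-0.158499471+0.013524·-0.851042891=-0.170008975, θ̇'=-0.851042891+0.013524·6.841593605=-0.758517179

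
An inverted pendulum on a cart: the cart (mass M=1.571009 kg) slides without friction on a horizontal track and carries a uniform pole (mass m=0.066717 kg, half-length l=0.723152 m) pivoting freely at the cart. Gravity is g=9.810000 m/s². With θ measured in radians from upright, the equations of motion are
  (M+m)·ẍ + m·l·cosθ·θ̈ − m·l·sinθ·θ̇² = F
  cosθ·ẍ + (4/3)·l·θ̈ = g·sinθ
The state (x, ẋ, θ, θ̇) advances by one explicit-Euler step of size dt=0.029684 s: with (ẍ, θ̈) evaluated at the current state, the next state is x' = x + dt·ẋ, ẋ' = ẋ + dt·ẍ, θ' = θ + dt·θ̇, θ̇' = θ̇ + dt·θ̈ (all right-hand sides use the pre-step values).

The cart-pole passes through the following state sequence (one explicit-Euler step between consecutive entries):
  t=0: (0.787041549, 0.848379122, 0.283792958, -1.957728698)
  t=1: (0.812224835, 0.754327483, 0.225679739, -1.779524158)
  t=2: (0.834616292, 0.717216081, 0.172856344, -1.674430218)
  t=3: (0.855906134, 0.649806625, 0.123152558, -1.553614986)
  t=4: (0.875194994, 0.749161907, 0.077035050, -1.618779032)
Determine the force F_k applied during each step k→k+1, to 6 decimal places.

step 0→1:
  ẍ = (ẋ'−ẋ)/dt = (0.754327483−0.848379122)/0.029684 = -3.168429
  θ̈ = (θ̇'−θ̇)/dt = (-1.779524158−-1.957728698)/0.029684 = 6.003387
  sinθ=0.279999, cosθ=0.960000
  F = (M+m)·ẍ + m·l·cosθ·θ̈ − m·l·sinθ·θ̇² = -5.189018 + 0.278057 − 0.051776 = -4.962737
step 1→2:
  ẍ = (ẋ'−ẋ)/dt = (0.717216081−0.754327483)/0.029684 = -1.250216
  θ̈ = (θ̇'−θ̇)/dt = (-1.674430218−-1.779524158)/0.029684 = 3.540424
  sinθ=0.223769, cosθ=0.974642
  F = (M+m)·ẍ + m·l·cosθ·θ̈ − m·l·sinθ·θ̇² = -2.047511 + 0.166482 − 0.034188 = -1.915217
step 2→3:
  ẍ = (ẋ'−ẋ)/dt = (0.649806625−0.717216081)/0.029684 = -2.270902
  θ̈ = (θ̇'−θ̇)/dt = (-1.553614986−-1.674430218)/0.029684 = 4.070046
  sinθ=0.171997, cosθ=0.985098
  F = (M+m)·ẍ + m·l·cosθ·θ̈ − m·l·sinθ·θ̇² = -3.719115 + 0.193439 − 0.023266 = -3.548942
step 3→4:
  ẍ = (ẋ'−ẋ)/dt = (0.749161907−0.649806625)/0.029684 = 3.347099
  θ̈ = (θ̇'−θ̇)/dt = (-1.618779032−-1.553614986)/0.029684 = -2.195258
  sinθ=0.122841, cosθ=0.992426
  F = (M+m)·ẍ + m·l·cosθ·θ̈ − m·l·sinθ·θ̇² = 5.481631 + -0.105111 − 0.014305 = 5.362214

F_0 = -4.962737 N
F_1 = -1.915217 N
F_2 = -3.548942 N
F_3 = 5.362214 N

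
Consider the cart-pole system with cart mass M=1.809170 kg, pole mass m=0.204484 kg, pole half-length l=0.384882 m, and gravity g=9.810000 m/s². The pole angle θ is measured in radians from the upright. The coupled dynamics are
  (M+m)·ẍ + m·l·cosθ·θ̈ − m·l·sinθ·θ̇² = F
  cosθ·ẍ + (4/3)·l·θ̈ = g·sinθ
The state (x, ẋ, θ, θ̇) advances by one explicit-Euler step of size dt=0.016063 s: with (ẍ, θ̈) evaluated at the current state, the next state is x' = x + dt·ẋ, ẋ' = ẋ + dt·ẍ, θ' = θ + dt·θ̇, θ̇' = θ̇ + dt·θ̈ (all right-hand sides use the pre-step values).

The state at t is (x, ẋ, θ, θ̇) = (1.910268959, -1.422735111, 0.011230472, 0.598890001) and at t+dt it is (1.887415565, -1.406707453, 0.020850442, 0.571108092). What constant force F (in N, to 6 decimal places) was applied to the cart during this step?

ẍ = (ẋ'−ẋ)/dt = (-1.406707453−-1.422735111)/0.016063 = 0.997800
θ̈ = (θ̇'−θ̇)/dt = (0.571108092−0.598890001)/0.016063 = -1.729559
sinθ=0.011230, cosθ=0.999937
F = (M+m)·ẍ + m·l·cosθ·θ̈ − m·l·sinθ·θ̇² = 2.009224 + -0.136112 − 0.000317 = 1.872795

F = 1.872795 N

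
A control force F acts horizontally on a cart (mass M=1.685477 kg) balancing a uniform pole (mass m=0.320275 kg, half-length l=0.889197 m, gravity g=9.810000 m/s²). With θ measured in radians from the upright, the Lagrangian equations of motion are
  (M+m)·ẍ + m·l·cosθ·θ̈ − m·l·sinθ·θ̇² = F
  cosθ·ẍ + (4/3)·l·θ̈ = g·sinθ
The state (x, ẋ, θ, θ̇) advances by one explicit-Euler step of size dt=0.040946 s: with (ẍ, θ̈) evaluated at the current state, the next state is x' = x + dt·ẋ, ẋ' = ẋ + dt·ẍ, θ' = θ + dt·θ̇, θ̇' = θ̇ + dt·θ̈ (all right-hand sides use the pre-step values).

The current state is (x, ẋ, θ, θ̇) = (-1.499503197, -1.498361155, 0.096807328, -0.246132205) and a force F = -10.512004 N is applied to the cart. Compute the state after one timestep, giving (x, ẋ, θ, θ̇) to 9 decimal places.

(-1.560855093, -1.747055052, 0.086729199, -0.004604439)

sinθ=0.096656191, cosθ=0.995317829
temp = (F + m·l·θ̇²·sinθ)/(M+m) = (-10.512004 + 0.001667584)/2.005752 = -5.240097687
θ̈ = (g·sinθ − cosθ·temp)/(l·(4/3 − m·cos²θ/(M+m))) = 5.898690139
ẍ = temp − m·l·θ̈·cosθ/(M+m) = -6.073704320
Euler: x'=-1.499503197+0.040946·-1.498361155=-1.560855093, ẋ'=-1.498361155+0.040946·-6.073704320=-1.747055052
       θ'=0.096807328+0.040946·-0.246132205=0.086729199, θ̇'=-0.246132205+0.040946·5.898690139=-0.004604439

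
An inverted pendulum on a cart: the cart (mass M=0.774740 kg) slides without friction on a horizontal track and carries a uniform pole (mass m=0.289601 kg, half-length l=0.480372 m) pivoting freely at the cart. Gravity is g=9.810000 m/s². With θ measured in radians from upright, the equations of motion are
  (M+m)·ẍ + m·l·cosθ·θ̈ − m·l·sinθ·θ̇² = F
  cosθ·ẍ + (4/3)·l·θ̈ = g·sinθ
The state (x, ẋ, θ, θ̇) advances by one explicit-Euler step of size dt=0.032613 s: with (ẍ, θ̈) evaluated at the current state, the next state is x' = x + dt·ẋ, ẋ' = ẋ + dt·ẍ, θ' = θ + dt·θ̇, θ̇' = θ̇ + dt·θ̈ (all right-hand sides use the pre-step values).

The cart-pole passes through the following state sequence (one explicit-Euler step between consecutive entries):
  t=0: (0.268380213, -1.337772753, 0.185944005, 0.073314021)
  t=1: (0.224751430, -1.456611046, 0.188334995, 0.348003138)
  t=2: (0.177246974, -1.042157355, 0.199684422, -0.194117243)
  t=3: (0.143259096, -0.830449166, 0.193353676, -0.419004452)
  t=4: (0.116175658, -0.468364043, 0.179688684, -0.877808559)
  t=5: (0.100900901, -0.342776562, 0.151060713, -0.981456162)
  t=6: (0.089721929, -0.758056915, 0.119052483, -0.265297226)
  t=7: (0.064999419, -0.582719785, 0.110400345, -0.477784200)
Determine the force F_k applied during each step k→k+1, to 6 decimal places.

step 0→1:
  ẍ = (ẋ'−ẋ)/dt = (-1.456611046−-1.337772753)/0.032613 = -3.643893
  θ̈ = (θ̇'−θ̇)/dt = (0.348003138−0.073314021)/0.032613 = 8.422688
  sinθ=0.184874, cosθ=0.982762
  F = (M+m)·ẍ + m·l·cosθ·θ̈ − m·l·sinθ·θ̇² = -3.878345 + 1.151534 − 0.000138 = -2.726949
step 1→2:
  ẍ = (ẋ'−ẋ)/dt = (-1.042157355−-1.456611046)/0.032613 = 12.708236
  θ̈ = (θ̇'−θ̇)/dt = (-0.194117243−0.348003138)/0.032613 = -16.622831
  sinθ=0.187224, cosθ=0.982317
  F = (M+m)·ẍ + m·l·cosθ·θ̈ − m·l·sinθ·θ̇² = 13.525896 + -2.271614 − 0.003154 = 11.251128
step 2→3:
  ẍ = (ẋ'−ẋ)/dt = (-0.830449166−-1.042157355)/0.032613 = 6.491528
  θ̈ = (θ̇'−θ̇)/dt = (-0.419004452−-0.194117243)/0.032613 = -6.895631
  sinθ=0.198360, cosθ=0.980129
  F = (M+m)·ẍ + m·l·cosθ·θ̈ − m·l·sinθ·θ̇² = 6.909199 + -0.940232 − 0.001040 = 5.967927
step 3→4:
  ẍ = (ẋ'−ẋ)/dt = (-0.468364043−-0.830449166)/0.032613 = 11.102478
  θ̈ = (θ̇'−θ̇)/dt = (-0.877808559−-0.419004452)/0.032613 = -14.068136
  sinθ=0.192151, cosθ=0.981365
  F = (M+m)·ẍ + m·l·cosθ·θ̈ − m·l·sinθ·θ̇² = 11.816823 + -1.920636 − 0.004693 = 9.891494
step 4→5:
  ẍ = (ẋ'−ẋ)/dt = (-0.342776562−-0.468364043)/0.032613 = 3.850841
  θ̈ = (θ̇'−θ̇)/dt = (-0.981456162−-0.877808559)/0.032613 = -3.178107
  sinθ=0.178723, cosθ=0.983899
  F = (M+m)·ẍ + m·l·cosθ·θ̈ − m·l·sinθ·θ̇² = 4.098608 + -0.435008 − 0.019158 = 3.644442
step 5→6:
  ẍ = (ẋ'−ẋ)/dt = (-0.758056915−-0.342776562)/0.032613 = -12.733583
  θ̈ = (θ̇'−θ̇)/dt = (-0.265297226−-0.981456162)/0.032613 = 21.959309
  sinθ=0.150487, cosθ=0.988612
  F = (M+m)·ẍ + m·l·cosθ·θ̈ − m·l·sinθ·θ̇² = -13.552875 + 3.020107 − 0.020166 = -10.552934
step 6→7:
  ẍ = (ẋ'−ẋ)/dt = (-0.582719785−-0.758056915)/0.032613 = 5.376296
  θ̈ = (θ̇'−θ̇)/dt = (-0.477784200−-0.265297226)/0.032613 = -6.515407
  sinθ=0.118771, cosθ=0.992922
  F = (M+m)·ẍ + m·l·cosθ·θ̈ − m·l·sinθ·θ̇² = 5.722212 + -0.899983 − 0.001163 = 4.821066

F_0 = -2.726949 N
F_1 = 11.251128 N
F_2 = 5.967927 N
F_3 = 9.891494 N
F_4 = 3.644442 N
F_5 = -10.552934 N
F_6 = 4.821066 N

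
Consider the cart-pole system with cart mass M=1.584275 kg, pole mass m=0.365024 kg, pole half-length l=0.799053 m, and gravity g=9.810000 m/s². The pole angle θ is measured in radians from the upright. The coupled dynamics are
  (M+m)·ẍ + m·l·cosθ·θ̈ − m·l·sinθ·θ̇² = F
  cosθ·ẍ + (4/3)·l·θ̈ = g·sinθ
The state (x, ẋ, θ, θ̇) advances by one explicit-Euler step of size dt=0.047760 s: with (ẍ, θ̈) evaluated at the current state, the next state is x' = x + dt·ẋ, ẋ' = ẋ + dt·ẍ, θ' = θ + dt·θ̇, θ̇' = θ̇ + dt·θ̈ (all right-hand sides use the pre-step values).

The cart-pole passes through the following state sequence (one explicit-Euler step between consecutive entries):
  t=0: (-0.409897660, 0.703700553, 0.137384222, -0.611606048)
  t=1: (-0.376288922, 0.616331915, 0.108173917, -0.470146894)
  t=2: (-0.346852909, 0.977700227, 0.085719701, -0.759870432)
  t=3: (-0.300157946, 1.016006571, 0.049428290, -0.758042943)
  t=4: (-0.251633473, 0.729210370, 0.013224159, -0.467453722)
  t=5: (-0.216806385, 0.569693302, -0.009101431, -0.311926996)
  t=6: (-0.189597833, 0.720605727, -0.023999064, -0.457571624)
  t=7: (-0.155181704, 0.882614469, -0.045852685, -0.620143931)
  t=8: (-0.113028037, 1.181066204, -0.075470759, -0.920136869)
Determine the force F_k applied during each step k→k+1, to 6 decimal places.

F_0 = -2.725086 N
F_1 = 12.983076 N
F_2 = 1.560154 N
F_3 = -9.941235 N
F_4 = -5.561718 N
F_5 = 5.270244 N
F_6 = 5.621212 N
F_7 = 10.356139 N

step 0→1:
  ẍ = (ẋ'−ẋ)/dt = (0.616331915−0.703700553)/0.047760 = -1.829327
  θ̈ = (θ̇'−θ̇)/dt = (-0.470146894−-0.611606048)/0.047760 = 2.961875
  sinθ=0.136952, cosθ=0.990578
  F = (M+m)·ẍ + m·l·cosθ·θ̈ − m·l·sinθ·θ̇² = -3.565904 + 0.855761 − 0.014942 = -2.725086
step 1→2:
  ẍ = (ẋ'−ẋ)/dt = (0.977700227−0.616331915)/0.047760 = 7.566338
  θ̈ = (θ̇'−θ̇)/dt = (-0.759870432−-0.470146894)/0.047760 = -6.066238
  sinθ=0.107963, cosθ=0.994155
  F = (M+m)·ẍ + m·l·cosθ·θ̈ − m·l·sinθ·θ̇² = 14.749055 + -1.759019 − 0.006960 = 12.983076
step 2→3:
  ẍ = (ẋ'−ẋ)/dt = (1.016006571−0.977700227)/0.047760 = 0.802059
  θ̈ = (θ̇'−θ̇)/dt = (-0.758042943−-0.759870432)/0.047760 = 0.038264
  sinθ=0.085615, cosθ=0.996328
  F = (M+m)·ẍ + m·l·cosθ·θ̈ − m·l·sinθ·θ̇² = 1.563453 + 0.011120 − 0.014419 = 1.560154
step 3→4:
  ẍ = (ẋ'−ẋ)/dt = (0.729210370−1.016006571)/0.047760 = -6.004946
  θ̈ = (θ̇'−θ̇)/dt = (-0.467453722−-0.758042943)/0.047760 = 6.084364
  sinθ=0.049408, cosθ=0.998779
  F = (M+m)·ẍ + m·l·cosθ·θ̈ − m·l·sinθ·θ̇² = -11.705434 + 1.772480 − 0.008281 = -9.941235
step 4→5:
  ẍ = (ẋ'−ẋ)/dt = (0.569693302−0.729210370)/0.047760 = -3.339972
  θ̈ = (θ̇'−θ̇)/dt = (-0.311926996−-0.467453722)/0.047760 = 3.256422
  sinθ=0.013224, cosθ=0.999913
  F = (M+m)·ẍ + m·l·cosθ·θ̈ − m·l·sinθ·θ̇² = -6.510604 + 0.949729 − 0.000843 = -5.561718
step 5→6:
  ẍ = (ẋ'−ẋ)/dt = (0.720605727−0.569693302)/0.047760 = 3.159808
  θ̈ = (θ̇'−θ̇)/dt = (-0.457571624−-0.311926996)/0.047760 = -3.049511
  sinθ=-0.009101, cosθ=0.999959
  F = (M+m)·ẍ + m·l·cosθ·θ̈ − m·l·sinθ·θ̇² = 6.159410 + -0.889425 − -0.000258 = 5.270244
step 6→7:
  ẍ = (ẋ'−ẋ)/dt = (0.882614469−0.720605727)/0.047760 = 3.392143
  θ̈ = (θ̇'−θ̇)/dt = (-0.620143931−-0.457571624)/0.047760 = -3.403943
  sinθ=-0.023997, cosθ=0.999712
  F = (M+m)·ẍ + m·l·cosθ·θ̈ − m·l·sinθ·θ̇² = 6.612301 + -0.992554 − -0.001465 = 5.621212
step 7→8:
  ẍ = (ẋ'−ẋ)/dt = (1.181066204−0.882614469)/0.047760 = 6.248989
  θ̈ = (θ̇'−θ̇)/dt = (-0.920136869−-0.620143931)/0.047760 = -6.281259
  sinθ=-0.045837, cosθ=0.998949
  F = (M+m)·ẍ + m·l·cosθ·θ̈ − m·l·sinθ·θ̇² = 12.181149 + -1.830151 − -0.005142 = 10.356139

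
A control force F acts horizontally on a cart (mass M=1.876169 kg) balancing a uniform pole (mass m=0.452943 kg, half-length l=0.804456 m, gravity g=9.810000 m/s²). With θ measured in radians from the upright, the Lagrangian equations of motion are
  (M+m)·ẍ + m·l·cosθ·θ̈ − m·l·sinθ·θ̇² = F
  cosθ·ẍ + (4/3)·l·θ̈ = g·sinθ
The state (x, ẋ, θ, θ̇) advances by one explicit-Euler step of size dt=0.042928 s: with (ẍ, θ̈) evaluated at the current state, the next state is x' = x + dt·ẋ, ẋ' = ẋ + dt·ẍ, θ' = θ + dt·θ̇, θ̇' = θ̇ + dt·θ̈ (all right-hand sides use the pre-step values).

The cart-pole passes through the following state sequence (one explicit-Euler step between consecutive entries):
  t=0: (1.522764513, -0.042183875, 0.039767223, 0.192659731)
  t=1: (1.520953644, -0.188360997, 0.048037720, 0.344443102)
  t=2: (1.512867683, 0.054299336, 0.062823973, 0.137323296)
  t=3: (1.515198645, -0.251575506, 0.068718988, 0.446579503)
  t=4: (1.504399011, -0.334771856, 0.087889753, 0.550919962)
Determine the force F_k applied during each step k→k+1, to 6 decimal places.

F_0 = -6.644241 N
F_1 = 11.407758 N
F_2 = -13.976264 N
F_3 = -3.635360 N

step 0→1:
  ẍ = (ẋ'−ẋ)/dt = (-0.188360997−-0.042183875)/0.042928 = -3.405170
  θ̈ = (θ̇'−θ̇)/dt = (0.344443102−0.192659731)/0.042928 = 3.535766
  sinθ=0.039757, cosθ=0.999209
  F = (M+m)·ẍ + m·l·cosθ·θ̈ − m·l·sinθ·θ̇² = -7.931021 + 1.287318 − 0.000538 = -6.644241
step 1→2:
  ẍ = (ẋ'−ẋ)/dt = (0.054299336−-0.188360997)/0.042928 = 5.652729
  θ̈ = (θ̇'−θ̇)/dt = (0.137323296−0.344443102)/0.042928 = -4.824818
  sinθ=0.048019, cosθ=0.998846
  F = (M+m)·ẍ + m·l·cosθ·θ̈ − m·l·sinθ·θ̇² = 13.165838 + -1.756004 − 0.002076 = 11.407758
step 2→3:
  ẍ = (ẋ'−ẋ)/dt = (-0.251575506−0.054299336)/0.042928 = -7.125299
  θ̈ = (θ̇'−θ̇)/dt = (0.446579503−0.137323296)/0.042928 = 7.204067
  sinθ=0.062783, cosθ=0.998027
  F = (M+m)·ẍ + m·l·cosθ·θ̈ − m·l·sinθ·θ̇² = -16.595620 + 2.619787 − 0.000431 = -13.976264
step 3→4:
  ẍ = (ẋ'−ẋ)/dt = (-0.334771856−-0.251575506)/0.042928 = -1.938044
  θ̈ = (θ̇'−θ̇)/dt = (0.550919962−0.446579503)/0.042928 = 2.430592
  sinθ=0.068665, cosθ=0.997640
  F = (M+m)·ẍ + m·l·cosθ·θ̈ − m·l·sinθ·θ̇² = -4.513921 + 0.883551 − 0.004990 = -3.635360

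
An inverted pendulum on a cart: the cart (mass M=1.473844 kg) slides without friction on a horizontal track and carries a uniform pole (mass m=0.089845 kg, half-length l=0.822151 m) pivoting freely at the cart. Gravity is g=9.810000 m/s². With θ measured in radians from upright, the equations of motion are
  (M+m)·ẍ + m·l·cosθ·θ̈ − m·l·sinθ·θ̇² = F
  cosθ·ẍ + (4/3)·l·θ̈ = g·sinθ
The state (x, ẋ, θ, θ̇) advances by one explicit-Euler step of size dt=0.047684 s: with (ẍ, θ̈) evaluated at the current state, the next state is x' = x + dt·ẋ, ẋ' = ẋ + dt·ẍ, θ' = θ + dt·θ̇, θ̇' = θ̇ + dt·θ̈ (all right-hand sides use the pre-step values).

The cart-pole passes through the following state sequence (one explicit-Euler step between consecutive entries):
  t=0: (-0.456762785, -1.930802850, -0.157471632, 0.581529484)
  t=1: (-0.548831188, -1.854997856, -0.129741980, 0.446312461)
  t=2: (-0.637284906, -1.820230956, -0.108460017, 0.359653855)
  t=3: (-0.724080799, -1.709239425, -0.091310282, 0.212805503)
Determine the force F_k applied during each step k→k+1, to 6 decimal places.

F_0 = 2.282901 N
F_1 = 1.008893 N
F_2 = 3.414608 N

step 0→1:
  ẍ = (ẋ'−ẋ)/dt = (-1.854997856−-1.930802850)/0.047684 = 1.589736
  θ̈ = (θ̇'−θ̇)/dt = (0.446312461−0.581529484)/0.047684 = -2.835690
  sinθ=-0.156822, cosθ=0.987627
  F = (M+m)·ẍ + m·l·cosθ·θ̈ − m·l·sinθ·θ̇² = 2.485853 + -0.206870 − -0.003917 = 2.282901
step 1→2:
  ẍ = (ẋ'−ẋ)/dt = (-1.820230956−-1.854997856)/0.047684 = 0.729110
  θ̈ = (θ̇'−θ̇)/dt = (0.359653855−0.446312461)/0.047684 = -1.817352
  sinθ=-0.129378, cosθ=0.991595
  F = (M+m)·ẍ + m·l·cosθ·θ̈ − m·l·sinθ·θ̇² = 1.140102 + -0.133113 − -0.001904 = 1.008893
step 2→3:
  ẍ = (ẋ'−ẋ)/dt = (-1.709239425−-1.820230956)/0.047684 = 2.327647
  θ̈ = (θ̇'−θ̇)/dt = (0.212805503−0.359653855)/0.047684 = -3.079615
  sinθ=-0.108247, cosθ=0.994124
  F = (M+m)·ẍ + m·l·cosθ·θ̈ − m·l·sinθ·θ̇² = 3.639716 + -0.226143 − -0.001034 = 3.414608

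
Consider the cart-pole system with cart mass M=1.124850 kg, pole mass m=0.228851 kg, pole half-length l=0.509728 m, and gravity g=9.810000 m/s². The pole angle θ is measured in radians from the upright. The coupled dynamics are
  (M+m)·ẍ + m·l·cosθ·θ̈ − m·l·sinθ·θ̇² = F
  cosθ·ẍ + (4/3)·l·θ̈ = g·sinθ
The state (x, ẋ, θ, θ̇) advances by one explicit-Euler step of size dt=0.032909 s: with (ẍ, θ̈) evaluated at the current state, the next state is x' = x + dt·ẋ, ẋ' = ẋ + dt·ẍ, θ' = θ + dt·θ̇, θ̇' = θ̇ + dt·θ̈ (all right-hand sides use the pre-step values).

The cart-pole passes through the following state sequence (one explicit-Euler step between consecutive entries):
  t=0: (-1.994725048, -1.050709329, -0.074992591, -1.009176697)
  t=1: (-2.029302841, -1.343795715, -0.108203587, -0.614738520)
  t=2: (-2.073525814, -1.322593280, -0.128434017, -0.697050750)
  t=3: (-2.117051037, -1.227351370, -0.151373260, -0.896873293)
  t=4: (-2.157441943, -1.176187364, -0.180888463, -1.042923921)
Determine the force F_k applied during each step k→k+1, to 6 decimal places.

F_0 = -10.652886 N
F_1 = 0.586852 N
F_2 = 3.222532 N
F_3 = 1.606982 N

step 0→1:
  ẍ = (ẋ'−ẋ)/dt = (-1.343795715−-1.050709329)/0.032909 = -8.905964
  θ̈ = (θ̇'−θ̇)/dt = (-0.614738520−-1.009176697)/0.032909 = 11.985724
  sinθ=-0.074922, cosθ=0.997189
  F = (M+m)·ẍ + m·l·cosθ·θ̈ − m·l·sinθ·θ̇² = -12.056013 + 1.394226 − -0.008901 = -10.652886
step 1→2:
  ẍ = (ẋ'−ẋ)/dt = (-1.322593280−-1.343795715)/0.032909 = 0.644275
  θ̈ = (θ̇'−θ̇)/dt = (-0.697050750−-0.614738520)/0.032909 = -2.501207
  sinθ=-0.107993, cosθ=0.994152
  F = (M+m)·ẍ + m·l·cosθ·θ̈ − m·l·sinθ·θ̇² = 0.872155 + -0.290064 − -0.004761 = 0.586852
step 2→3:
  ẍ = (ẋ'−ẋ)/dt = (-1.227351370−-1.322593280)/0.032909 = 2.894099
  θ̈ = (θ̇'−θ̇)/dt = (-0.896873293−-0.697050750)/0.032909 = -6.071973
  sinθ=-0.128081, cosθ=0.991764
  F = (M+m)·ẍ + m·l·cosθ·θ̈ − m·l·sinθ·θ̇² = 3.917745 + -0.702472 − -0.007259 = 3.222532
step 3→4:
  ẍ = (ẋ'−ẋ)/dt = (-1.176187364−-1.227351370)/0.032909 = 1.554712
  θ̈ = (θ̇'−θ̇)/dt = (-1.042923921−-0.896873293)/0.032909 = -4.438015
  sinθ=-0.150796, cosθ=0.988565
  F = (M+m)·ẍ + m·l·cosθ·θ̈ − m·l·sinθ·θ̇² = 2.104615 + -0.511782 − -0.014150 = 1.606982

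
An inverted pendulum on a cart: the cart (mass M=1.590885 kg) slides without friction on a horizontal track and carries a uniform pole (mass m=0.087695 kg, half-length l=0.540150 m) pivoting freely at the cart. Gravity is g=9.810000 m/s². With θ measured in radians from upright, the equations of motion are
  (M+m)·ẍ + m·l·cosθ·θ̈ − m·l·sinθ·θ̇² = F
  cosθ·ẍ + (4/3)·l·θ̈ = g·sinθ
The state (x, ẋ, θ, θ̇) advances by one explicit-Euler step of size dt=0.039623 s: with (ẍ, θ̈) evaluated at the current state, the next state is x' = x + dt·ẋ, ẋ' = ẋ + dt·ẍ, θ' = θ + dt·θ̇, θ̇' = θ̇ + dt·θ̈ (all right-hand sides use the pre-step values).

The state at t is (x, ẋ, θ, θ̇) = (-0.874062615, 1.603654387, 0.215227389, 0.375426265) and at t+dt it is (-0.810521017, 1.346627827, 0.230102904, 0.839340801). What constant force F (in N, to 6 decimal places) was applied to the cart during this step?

ẍ = (ẋ'−ẋ)/dt = (1.346627827−1.603654387)/0.039623 = -6.486802
θ̈ = (θ̇'−θ̇)/dt = (0.839340801−0.375426265)/0.039623 = 11.708213
sinθ=0.213570, cosθ=0.976928
F = (M+m)·ẍ + m·l·cosθ·θ̈ − m·l·sinθ·θ̇² = -10.888616 + 0.541804 − 0.001426 = -10.348238

F = -10.348238 N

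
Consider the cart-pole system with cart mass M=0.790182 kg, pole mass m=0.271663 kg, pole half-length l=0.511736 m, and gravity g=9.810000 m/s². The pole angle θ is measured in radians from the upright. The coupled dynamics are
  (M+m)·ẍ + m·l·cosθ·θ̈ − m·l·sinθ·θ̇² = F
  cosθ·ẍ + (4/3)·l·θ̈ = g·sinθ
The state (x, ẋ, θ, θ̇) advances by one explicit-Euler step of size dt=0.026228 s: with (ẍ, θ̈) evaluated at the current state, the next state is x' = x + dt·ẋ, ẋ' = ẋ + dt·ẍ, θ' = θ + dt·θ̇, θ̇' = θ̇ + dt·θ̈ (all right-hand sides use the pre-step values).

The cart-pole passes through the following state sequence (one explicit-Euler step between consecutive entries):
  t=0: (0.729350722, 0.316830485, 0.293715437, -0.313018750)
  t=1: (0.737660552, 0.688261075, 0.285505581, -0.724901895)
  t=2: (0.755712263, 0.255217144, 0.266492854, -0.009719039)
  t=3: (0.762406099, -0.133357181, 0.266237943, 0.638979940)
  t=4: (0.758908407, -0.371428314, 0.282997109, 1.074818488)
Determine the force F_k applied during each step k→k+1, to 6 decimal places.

step 0→1:
  ẍ = (ẋ'−ẋ)/dt = (0.688261075−0.316830485)/0.026228 = 14.161606
  θ̈ = (θ̇'−θ̇)/dt = (-0.724901895−-0.313018750)/0.026228 = -15.703948
  sinθ=0.289511, cosθ=0.957175
  F = (M+m)·ẍ + m·l·cosθ·θ̈ − m·l·sinθ·θ̇² = 15.037430 + -2.089665 − 0.003943 = 12.943822
step 1→2:
  ẍ = (ẋ'−ẋ)/dt = (0.255217144−0.688261075)/0.026228 = -16.510749
  θ̈ = (θ̇'−θ̇)/dt = (-0.009719039−-0.724901895)/0.026228 = 27.267914
  sinθ=0.281643, cosθ=0.959519
  F = (M+m)·ẍ + m·l·cosθ·θ̈ − m·l·sinθ·θ̇² = -17.531857 + 3.637325 − 0.020575 = -13.915106
step 2→3:
  ẍ = (ẋ'−ẋ)/dt = (-0.133357181−0.255217144)/0.026228 = -14.815248
  θ̈ = (θ̇'−θ̇)/dt = (0.638979940−-0.009719039)/0.026228 = 24.733071
  sinθ=0.263350, cosθ=0.964700
  F = (M+m)·ẍ + m·l·cosθ·θ̈ − m·l·sinθ·θ̇² = -15.731497 + 3.317011 − 0.000003 = -12.414489
step 3→4:
  ẍ = (ẋ'−ẋ)/dt = (-0.371428314−-0.133357181)/0.026228 = -9.076984
  θ̈ = (θ̇'−θ̇)/dt = (1.074818488−0.638979940)/0.026228 = 16.617300
  sinθ=0.263104, cosθ=0.964768
  F = (M+m)·ẍ + m·l·cosθ·θ̈ − m·l·sinθ·θ̇² = -9.638350 + 2.228741 − 0.014934 = -7.424543

F_0 = 12.943822 N
F_1 = -13.915106 N
F_2 = -12.414489 N
F_3 = -7.424543 N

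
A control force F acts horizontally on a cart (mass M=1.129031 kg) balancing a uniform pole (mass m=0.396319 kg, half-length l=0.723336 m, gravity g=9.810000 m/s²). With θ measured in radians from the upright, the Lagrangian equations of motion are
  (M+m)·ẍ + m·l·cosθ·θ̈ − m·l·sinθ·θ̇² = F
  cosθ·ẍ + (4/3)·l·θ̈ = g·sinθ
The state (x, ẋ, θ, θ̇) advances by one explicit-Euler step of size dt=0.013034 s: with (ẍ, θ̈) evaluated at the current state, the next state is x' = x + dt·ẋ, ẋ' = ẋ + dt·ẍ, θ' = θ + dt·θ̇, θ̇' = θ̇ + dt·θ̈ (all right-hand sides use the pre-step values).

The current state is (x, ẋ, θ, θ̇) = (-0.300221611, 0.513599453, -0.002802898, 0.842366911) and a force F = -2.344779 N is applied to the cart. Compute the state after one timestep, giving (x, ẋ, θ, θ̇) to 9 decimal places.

sinθ=-0.002802894, cosθ=0.999996072
temp = (F + m·l·θ̇²·sinθ)/(M+m) = (-2.344779 + -0.000570157)/1.525350 = -1.537580986
θ̈ = (g·sinθ − cosθ·temp)/(l·(4/3 − m·cos²θ/(M+m))) = 1.944696669
ẍ = temp − m·l·θ̈·cosθ/(M+m) = -1.903062682
Euler: x'=-0.300221611+0.013034·0.513599453=-0.293527356, ẋ'=0.513599453+0.013034·-1.903062682=0.488794934
       θ'=-0.002802898+0.013034·0.842366911=0.008176512, θ̇'=0.842366911+0.013034·1.944696669=0.867714087

(-0.293527356, 0.488794934, 0.008176512, 0.867714087)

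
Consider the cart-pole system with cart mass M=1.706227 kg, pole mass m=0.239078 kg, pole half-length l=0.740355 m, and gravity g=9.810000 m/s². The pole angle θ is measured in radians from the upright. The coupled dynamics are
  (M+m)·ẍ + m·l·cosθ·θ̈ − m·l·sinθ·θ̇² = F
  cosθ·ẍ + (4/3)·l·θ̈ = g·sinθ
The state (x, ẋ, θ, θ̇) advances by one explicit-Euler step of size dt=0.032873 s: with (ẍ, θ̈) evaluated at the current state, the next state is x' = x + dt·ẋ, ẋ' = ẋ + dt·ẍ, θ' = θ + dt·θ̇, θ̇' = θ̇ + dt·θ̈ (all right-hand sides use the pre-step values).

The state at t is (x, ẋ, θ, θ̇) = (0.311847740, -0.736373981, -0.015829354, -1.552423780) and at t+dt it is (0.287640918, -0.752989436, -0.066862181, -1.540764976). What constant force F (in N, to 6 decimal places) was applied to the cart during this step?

ẍ = (ẋ'−ẋ)/dt = (-0.752989436−-0.736373981)/0.032873 = -0.505444
θ̈ = (θ̇'−θ̇)/dt = (-1.540764976−-1.552423780)/0.032873 = 0.354662
sinθ=-0.015829, cosθ=0.999875
F = (M+m)·ẍ + m·l·cosθ·θ̈ − m·l·sinθ·θ̇² = -0.983242 + 0.062768 − -0.006752 = -0.913722

F = -0.913722 N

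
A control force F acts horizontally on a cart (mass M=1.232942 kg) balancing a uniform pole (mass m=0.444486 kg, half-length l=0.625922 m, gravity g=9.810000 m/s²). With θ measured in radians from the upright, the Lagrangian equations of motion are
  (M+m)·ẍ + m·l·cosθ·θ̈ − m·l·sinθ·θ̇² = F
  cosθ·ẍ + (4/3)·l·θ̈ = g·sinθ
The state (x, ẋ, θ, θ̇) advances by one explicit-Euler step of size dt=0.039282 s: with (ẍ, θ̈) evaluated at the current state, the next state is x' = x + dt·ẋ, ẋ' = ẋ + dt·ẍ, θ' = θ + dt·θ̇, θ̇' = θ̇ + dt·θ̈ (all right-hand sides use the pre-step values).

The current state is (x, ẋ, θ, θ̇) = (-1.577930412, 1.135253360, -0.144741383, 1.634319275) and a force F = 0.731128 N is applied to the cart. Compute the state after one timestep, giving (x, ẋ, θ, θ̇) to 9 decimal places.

(-1.533335390, 1.166967125, -0.080542053, 1.530115463)

sinθ=-0.144236522, cosθ=0.989543241
temp = (F + m·l·θ̇²·sinθ)/(M+m) = (0.731128 + -0.107183356)/1.677428 = 0.371965082
θ̈ = (g·sinθ − cosθ·temp)/(l·(4/3 − m·cos²θ/(M+m))) = -2.652711464
ẍ = temp − m·l·θ̈·cosθ/(M+m) = 0.807335790
Euler: x'=-1.577930412+0.039282·1.135253360=-1.533335390, ẋ'=1.135253360+0.039282·0.807335790=1.166967125
       θ'=-0.144741383+0.039282·1.634319275=-0.080542053, θ̇'=1.634319275+0.039282·-2.652711464=1.530115463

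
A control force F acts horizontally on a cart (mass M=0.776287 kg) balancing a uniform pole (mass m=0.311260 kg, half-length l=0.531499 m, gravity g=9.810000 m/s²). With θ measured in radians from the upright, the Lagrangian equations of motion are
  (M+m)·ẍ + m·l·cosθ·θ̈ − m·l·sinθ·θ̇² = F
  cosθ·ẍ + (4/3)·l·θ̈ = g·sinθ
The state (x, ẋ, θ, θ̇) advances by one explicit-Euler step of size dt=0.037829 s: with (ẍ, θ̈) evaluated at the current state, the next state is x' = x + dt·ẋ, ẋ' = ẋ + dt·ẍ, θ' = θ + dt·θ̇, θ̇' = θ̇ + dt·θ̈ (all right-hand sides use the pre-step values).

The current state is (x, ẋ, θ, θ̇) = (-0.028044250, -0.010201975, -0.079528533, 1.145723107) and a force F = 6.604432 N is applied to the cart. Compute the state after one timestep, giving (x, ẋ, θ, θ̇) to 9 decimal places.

(-0.028430181, 0.289066945, -0.036186974, 0.683156177)

sinθ=-0.079444726, cosθ=0.996839273
temp = (F + m·l·θ̇²·sinθ)/(M+m) = (6.604432 + -0.017252426)/1.087547 = 6.056914849
θ̈ = (g·sinθ − cosθ·temp)/(l·(4/3 − m·cos²θ/(M+m))) = -12.227839234
ẍ = temp − m·l·θ̈·cosθ/(M+m) = 7.911097828
Euler: x'=-0.028044250+0.037829·-0.010201975=-0.028430181, ẋ'=-0.010201975+0.037829·7.911097828=0.289066945
       θ'=-0.079528533+0.037829·1.145723107=-0.036186974, θ̇'=1.145723107+0.037829·-12.227839234=0.683156177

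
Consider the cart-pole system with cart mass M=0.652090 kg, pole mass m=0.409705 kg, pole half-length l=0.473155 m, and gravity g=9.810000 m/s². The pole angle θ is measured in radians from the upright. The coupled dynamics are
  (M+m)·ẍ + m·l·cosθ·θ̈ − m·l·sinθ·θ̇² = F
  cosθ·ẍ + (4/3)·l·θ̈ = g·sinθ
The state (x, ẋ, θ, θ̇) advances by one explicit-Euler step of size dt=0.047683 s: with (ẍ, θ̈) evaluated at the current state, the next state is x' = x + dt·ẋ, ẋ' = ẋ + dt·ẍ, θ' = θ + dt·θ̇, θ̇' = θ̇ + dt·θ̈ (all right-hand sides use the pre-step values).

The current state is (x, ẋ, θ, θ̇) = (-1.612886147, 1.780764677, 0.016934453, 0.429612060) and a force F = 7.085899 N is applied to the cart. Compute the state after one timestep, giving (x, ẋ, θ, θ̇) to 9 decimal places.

(-1.527973945, 2.225331666, 0.037419645, -0.262416225)

sinθ=0.016933644, cosθ=0.999856616
temp = (F + m·l·θ̇²·sinθ)/(M+m) = (7.085899 + 0.000605868)/1.061795 = 6.674080089
θ̈ = (g·sinθ − cosθ·temp)/(l·(4/3 − m·cos²θ/(M+m))) = -14.513102878
ẍ = temp − m·l·θ̈·cosθ/(M+m) = 9.323385462
Euler: x'=-1.612886147+0.047683·1.780764677=-1.527973945, ẋ'=1.780764677+0.047683·9.323385462=2.225331666
       θ'=0.016934453+0.047683·0.429612060=0.037419645, θ̇'=0.429612060+0.047683·-14.513102878=-0.262416225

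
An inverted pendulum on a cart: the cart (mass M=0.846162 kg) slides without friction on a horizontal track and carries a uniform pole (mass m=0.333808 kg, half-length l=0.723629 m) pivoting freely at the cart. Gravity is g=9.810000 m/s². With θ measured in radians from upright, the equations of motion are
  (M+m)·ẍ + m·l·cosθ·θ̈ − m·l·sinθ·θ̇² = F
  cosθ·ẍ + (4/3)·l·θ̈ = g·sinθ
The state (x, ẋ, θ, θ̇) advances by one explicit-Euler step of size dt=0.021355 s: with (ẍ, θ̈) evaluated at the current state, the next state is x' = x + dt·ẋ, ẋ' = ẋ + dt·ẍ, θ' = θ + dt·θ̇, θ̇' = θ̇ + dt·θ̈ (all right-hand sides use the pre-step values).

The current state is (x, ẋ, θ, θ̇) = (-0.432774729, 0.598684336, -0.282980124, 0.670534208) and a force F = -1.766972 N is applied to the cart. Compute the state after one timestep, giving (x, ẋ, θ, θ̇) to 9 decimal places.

sinθ=-0.279218482, cosθ=0.960227598
temp = (F + m·l·θ̇²·sinθ)/(M+m) = (-1.766972 + -0.030324856)/1.179970 = -1.523171653
θ̈ = (g·sinθ − cosθ·temp)/(l·(4/3 − m·cos²θ/(M+m))) = -1.644843108
ẍ = temp − m·l·θ̈·cosθ/(M+m) = -1.199845823
Euler: x'=-0.432774729+0.021355·0.598684336=-0.419989825, ẋ'=0.598684336+0.021355·-1.199845823=0.573061628
       θ'=-0.282980124+0.021355·0.670534208=-0.268660866, θ̇'=0.670534208+0.021355·-1.644843108=0.635408583

(-0.419989825, 0.573061628, -0.268660866, 0.635408583)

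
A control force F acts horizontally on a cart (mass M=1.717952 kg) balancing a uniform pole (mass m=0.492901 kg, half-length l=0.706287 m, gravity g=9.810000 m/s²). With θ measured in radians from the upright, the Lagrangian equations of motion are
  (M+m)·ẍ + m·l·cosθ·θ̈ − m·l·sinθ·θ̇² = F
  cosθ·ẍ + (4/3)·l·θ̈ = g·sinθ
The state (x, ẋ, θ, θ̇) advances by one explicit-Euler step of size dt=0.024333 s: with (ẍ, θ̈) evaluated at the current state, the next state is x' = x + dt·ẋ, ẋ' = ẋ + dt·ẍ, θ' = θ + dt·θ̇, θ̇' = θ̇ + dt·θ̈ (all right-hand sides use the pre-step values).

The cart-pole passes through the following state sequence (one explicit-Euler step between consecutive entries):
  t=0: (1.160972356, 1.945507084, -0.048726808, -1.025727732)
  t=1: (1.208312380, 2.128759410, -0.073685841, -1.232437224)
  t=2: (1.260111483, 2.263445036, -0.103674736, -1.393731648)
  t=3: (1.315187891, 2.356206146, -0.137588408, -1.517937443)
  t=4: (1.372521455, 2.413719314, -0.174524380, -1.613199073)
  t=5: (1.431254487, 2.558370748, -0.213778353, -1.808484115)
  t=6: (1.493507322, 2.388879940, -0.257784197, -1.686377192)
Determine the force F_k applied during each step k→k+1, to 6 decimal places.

F_0 = 13.713960 N
F_1 = 9.974864 N
F_2 = 6.730635 N
F_3 = 3.985543 N
F_4 = 10.548605 N
F_5 = -13.450872 N

step 0→1:
  ẍ = (ẋ'−ẋ)/dt = (2.128759410−1.945507084)/0.024333 = 7.531021
  θ̈ = (θ̇'−θ̇)/dt = (-1.232437224−-1.025727732)/0.024333 = -8.495027
  sinθ=-0.048708, cosθ=0.998813
  F = (M+m)·ẍ + m·l·cosθ·θ̈ − m·l·sinθ·θ̇² = 16.649980 + -2.953860 − -0.017840 = 13.713960
step 1→2:
  ẍ = (ẋ'−ẋ)/dt = (2.263445036−2.128759410)/0.024333 = 5.535102
  θ̈ = (θ̇'−θ̇)/dt = (-1.393731648−-1.232437224)/0.024333 = -6.628629
  sinθ=-0.073619, cosθ=0.997286
  F = (M+m)·ẍ + m·l·cosθ·θ̈ − m·l·sinθ·θ̇² = 12.237296 + -2.301360 − -0.038928 = 9.974864
step 2→3:
  ẍ = (ẋ'−ẋ)/dt = (2.356206146−2.263445036)/0.024333 = 3.812153
  θ̈ = (θ̇'−θ̇)/dt = (-1.517937443−-1.393731648)/0.024333 = -5.104418
  sinθ=-0.103489, cosθ=0.994631
  F = (M+m)·ẍ + m·l·cosθ·θ̈ − m·l·sinθ·θ̇² = 8.428109 + -1.767457 − -0.069983 = 6.730635
step 3→4:
  ẍ = (ẋ'−ẋ)/dt = (2.413719314−2.356206146)/0.024333 = 2.363587
  θ̈ = (θ̇'−θ̇)/dt = (-1.613199073−-1.517937443)/0.024333 = -3.914915
  sinθ=-0.137155, cosθ=0.990550
  F = (M+m)·ẍ + m·l·cosθ·θ̈ − m·l·sinθ·θ̇² = 5.225544 + -1.350018 − -0.110017 = 3.985543
step 4→5:
  ẍ = (ẋ'−ẋ)/dt = (2.558370748−2.413719314)/0.024333 = 5.944661
  θ̈ = (θ̇'−θ̇)/dt = (-1.808484115−-1.613199073)/0.024333 = -8.025523
  sinθ=-0.173640, cosθ=0.984809
  F = (M+m)·ẍ + m·l·cosθ·θ̈ − m·l·sinθ·θ̇² = 13.142771 + -2.751480 − -0.157314 = 10.548605
step 5→6:
  ẍ = (ẋ'−ẋ)/dt = (2.388879940−2.558370748)/0.024333 = -6.965471
  θ̈ = (θ̇'−θ̇)/dt = (-1.686377192−-1.808484115)/0.024333 = 5.018161
  sinθ=-0.212154, cosθ=0.977236
  F = (M+m)·ẍ + m·l·cosθ·θ̈ − m·l·sinθ·θ̇² = -15.399633 + 1.707203 − -0.241558 = -13.450872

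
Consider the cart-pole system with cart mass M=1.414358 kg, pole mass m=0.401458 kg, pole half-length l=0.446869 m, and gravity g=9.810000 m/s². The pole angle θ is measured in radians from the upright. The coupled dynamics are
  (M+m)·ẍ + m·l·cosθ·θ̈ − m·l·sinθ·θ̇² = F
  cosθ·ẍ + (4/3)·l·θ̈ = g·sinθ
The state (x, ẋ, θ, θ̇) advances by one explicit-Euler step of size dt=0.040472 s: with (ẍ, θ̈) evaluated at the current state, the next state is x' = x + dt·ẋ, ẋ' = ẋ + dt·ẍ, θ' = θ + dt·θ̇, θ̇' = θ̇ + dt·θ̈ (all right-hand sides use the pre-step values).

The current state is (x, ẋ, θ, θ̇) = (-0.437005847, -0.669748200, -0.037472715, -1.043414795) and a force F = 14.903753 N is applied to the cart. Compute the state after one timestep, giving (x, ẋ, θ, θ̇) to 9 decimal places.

(-0.464111896, -0.268886285, -0.079701799, -1.740690994)

sinθ=-0.037463946, cosθ=0.999297980
temp = (F + m·l·θ̇²·sinθ)/(M+m) = (14.903753 + -0.007317249)/1.815816 = 8.203714336
θ̈ = (g·sinθ − cosθ·temp)/(l·(4/3 − m·cos²θ/(M+m))) = -17.228607420
ẍ = temp − m·l·θ̈·cosθ/(M+m) = 9.904672730
Euler: x'=-0.437005847+0.040472·-0.669748200=-0.464111896, ẋ'=-0.669748200+0.040472·9.904672730=-0.268886285
       θ'=-0.037472715+0.040472·-1.043414795=-0.079701799, θ̇'=-1.043414795+0.040472·-17.228607420=-1.740690994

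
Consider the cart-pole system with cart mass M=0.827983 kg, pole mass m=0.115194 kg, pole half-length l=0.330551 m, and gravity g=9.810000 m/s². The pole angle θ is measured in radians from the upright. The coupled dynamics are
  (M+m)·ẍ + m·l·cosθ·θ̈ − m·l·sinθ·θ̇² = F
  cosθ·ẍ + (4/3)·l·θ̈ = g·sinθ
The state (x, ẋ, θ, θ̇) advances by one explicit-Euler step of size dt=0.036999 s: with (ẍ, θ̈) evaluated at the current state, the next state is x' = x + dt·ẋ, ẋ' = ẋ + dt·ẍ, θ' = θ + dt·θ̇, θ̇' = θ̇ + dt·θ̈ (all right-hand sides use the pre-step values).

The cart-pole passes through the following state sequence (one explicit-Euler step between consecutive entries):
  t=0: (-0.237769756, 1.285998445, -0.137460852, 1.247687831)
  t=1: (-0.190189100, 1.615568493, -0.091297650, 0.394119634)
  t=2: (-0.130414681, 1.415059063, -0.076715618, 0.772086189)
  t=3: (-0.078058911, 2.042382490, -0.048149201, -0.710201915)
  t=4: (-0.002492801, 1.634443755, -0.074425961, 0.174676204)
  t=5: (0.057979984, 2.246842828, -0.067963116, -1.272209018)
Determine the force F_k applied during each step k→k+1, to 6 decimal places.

step 0→1:
  ẍ = (ẋ'−ẋ)/dt = (1.615568493−1.285998445)/0.036999 = 8.907539
  θ̈ = (θ̇'−θ̇)/dt = (0.394119634−1.247687831)/0.036999 = -23.070034
  sinθ=-0.137028, cosθ=0.990567
  F = (M+m)·ẍ + m·l·cosθ·θ̈ − m·l·sinθ·θ̇² = 8.401386 + -0.870163 − -0.008123 = 7.539346
step 1→2:
  ẍ = (ẋ'−ẋ)/dt = (1.415059063−1.615568493)/0.036999 = -5.419320
  θ̈ = (θ̇'−θ̇)/dt = (0.772086189−0.394119634)/0.036999 = 10.215588
  sinθ=-0.091171, cosθ=0.995835
  F = (M+m)·ẍ + m·l·cosθ·θ̈ − m·l·sinθ·θ̇² = -5.111378 + 0.387364 − -0.000539 = -4.723475
step 2→3:
  ẍ = (ẋ'−ẋ)/dt = (2.042382490−1.415059063)/0.036999 = 16.955145
  θ̈ = (θ̇'−θ̇)/dt = (-0.710201915−0.772086189)/0.036999 = -40.062923
  sinθ=-0.076640, cosθ=0.997059
  F = (M+m)·ẍ + m·l·cosθ·θ̈ − m·l·sinθ·θ̇² = 15.991703 + -1.521009 − -0.001740 = 14.472434
step 3→4:
  ẍ = (ẋ'−ẋ)/dt = (1.634443755−2.042382490)/0.036999 = -11.025669
  θ̈ = (θ̇'−θ̇)/dt = (0.174676204−-0.710201915)/0.036999 = 23.916271
  sinθ=-0.048131, cosθ=0.998841
  F = (M+m)·ẍ + m·l·cosθ·θ̈ − m·l·sinθ·θ̇² = -10.399158 + 0.909616 − -0.000924 = -9.488617
step 4→5:
  ẍ = (ẋ'−ẋ)/dt = (2.246842828−1.634443755)/0.036999 = 16.551774
  θ̈ = (θ̇'−θ̇)/dt = (-1.272209018−0.174676204)/0.036999 = -39.106063
  sinθ=-0.074357, cosθ=0.997232
  F = (M+m)·ẍ + m·l·cosθ·θ̈ − m·l·sinθ·θ̇² = 15.611252 + -1.484939 − -0.000086 = 14.126400

F_0 = 7.539346 N
F_1 = -4.723475 N
F_2 = 14.472434 N
F_3 = -9.488617 N
F_4 = 14.126400 N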